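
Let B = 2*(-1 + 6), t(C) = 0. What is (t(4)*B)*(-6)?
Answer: 0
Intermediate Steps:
B = 10 (B = 2*5 = 10)
(t(4)*B)*(-6) = (0*10)*(-6) = 0*(-6) = 0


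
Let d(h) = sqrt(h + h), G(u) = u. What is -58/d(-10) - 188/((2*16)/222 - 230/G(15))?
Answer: 3478/281 + 29*I*sqrt(5)/5 ≈ 12.377 + 12.969*I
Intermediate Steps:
d(h) = sqrt(2)*sqrt(h) (d(h) = sqrt(2*h) = sqrt(2)*sqrt(h))
-58/d(-10) - 188/((2*16)/222 - 230/G(15)) = -58*(-I*sqrt(5)/10) - 188/((2*16)/222 - 230/15) = -58*(-I*sqrt(5)/10) - 188/(32*(1/222) - 230*1/15) = -58*(-I*sqrt(5)/10) - 188/(16/111 - 46/3) = -(-29)*I*sqrt(5)/5 - 188/(-562/37) = 29*I*sqrt(5)/5 - 188*(-37/562) = 29*I*sqrt(5)/5 + 3478/281 = 3478/281 + 29*I*sqrt(5)/5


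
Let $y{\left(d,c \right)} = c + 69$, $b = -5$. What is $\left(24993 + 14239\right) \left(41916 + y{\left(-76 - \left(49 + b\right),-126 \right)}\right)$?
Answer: $1642212288$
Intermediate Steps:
$y{\left(d,c \right)} = 69 + c$
$\left(24993 + 14239\right) \left(41916 + y{\left(-76 - \left(49 + b\right),-126 \right)}\right) = \left(24993 + 14239\right) \left(41916 + \left(69 - 126\right)\right) = 39232 \left(41916 - 57\right) = 39232 \cdot 41859 = 1642212288$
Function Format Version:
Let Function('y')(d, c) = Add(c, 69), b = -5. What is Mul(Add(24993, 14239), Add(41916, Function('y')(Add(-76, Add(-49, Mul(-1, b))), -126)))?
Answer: 1642212288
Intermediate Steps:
Function('y')(d, c) = Add(69, c)
Mul(Add(24993, 14239), Add(41916, Function('y')(Add(-76, Add(-49, Mul(-1, b))), -126))) = Mul(Add(24993, 14239), Add(41916, Add(69, -126))) = Mul(39232, Add(41916, -57)) = Mul(39232, 41859) = 1642212288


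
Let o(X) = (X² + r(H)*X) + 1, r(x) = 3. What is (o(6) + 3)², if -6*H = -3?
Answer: 3364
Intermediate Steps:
H = ½ (H = -⅙*(-3) = ½ ≈ 0.50000)
o(X) = 1 + X² + 3*X (o(X) = (X² + 3*X) + 1 = 1 + X² + 3*X)
(o(6) + 3)² = ((1 + 6² + 3*6) + 3)² = ((1 + 36 + 18) + 3)² = (55 + 3)² = 58² = 3364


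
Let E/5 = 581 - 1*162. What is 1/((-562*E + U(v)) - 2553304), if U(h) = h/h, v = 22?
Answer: -1/3730693 ≈ -2.6805e-7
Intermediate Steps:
E = 2095 (E = 5*(581 - 1*162) = 5*(581 - 162) = 5*419 = 2095)
U(h) = 1
1/((-562*E + U(v)) - 2553304) = 1/((-562*2095 + 1) - 2553304) = 1/((-1177390 + 1) - 2553304) = 1/(-1177389 - 2553304) = 1/(-3730693) = -1/3730693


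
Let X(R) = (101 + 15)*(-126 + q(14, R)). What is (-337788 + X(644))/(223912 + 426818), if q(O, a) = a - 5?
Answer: -9276/21691 ≈ -0.42764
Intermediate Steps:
q(O, a) = -5 + a
X(R) = -15196 + 116*R (X(R) = (101 + 15)*(-126 + (-5 + R)) = 116*(-131 + R) = -15196 + 116*R)
(-337788 + X(644))/(223912 + 426818) = (-337788 + (-15196 + 116*644))/(223912 + 426818) = (-337788 + (-15196 + 74704))/650730 = (-337788 + 59508)*(1/650730) = -278280*1/650730 = -9276/21691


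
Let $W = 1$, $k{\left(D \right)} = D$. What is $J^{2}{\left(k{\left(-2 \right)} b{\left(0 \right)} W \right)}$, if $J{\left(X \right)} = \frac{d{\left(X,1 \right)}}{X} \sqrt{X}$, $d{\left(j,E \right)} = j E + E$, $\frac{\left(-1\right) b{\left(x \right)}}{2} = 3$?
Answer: $\frac{169}{12} \approx 14.083$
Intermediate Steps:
$b{\left(x \right)} = -6$ ($b{\left(x \right)} = \left(-2\right) 3 = -6$)
$d{\left(j,E \right)} = E + E j$ ($d{\left(j,E \right)} = E j + E = E + E j$)
$J{\left(X \right)} = \frac{1 + X}{\sqrt{X}}$ ($J{\left(X \right)} = \frac{1 \left(1 + X\right)}{X} \sqrt{X} = \frac{1 + X}{X} \sqrt{X} = \frac{1 + X}{\sqrt{X}}$)
$J^{2}{\left(k{\left(-2 \right)} b{\left(0 \right)} W \right)} = \left(\frac{1 + \left(-2\right) \left(-6\right) 1}{2 \sqrt{3}}\right)^{2} = \left(\frac{1 + 12 \cdot 1}{2 \sqrt{3}}\right)^{2} = \left(\frac{1 + 12}{2 \sqrt{3}}\right)^{2} = \left(\frac{\sqrt{3}}{6} \cdot 13\right)^{2} = \left(\frac{13 \sqrt{3}}{6}\right)^{2} = \frac{169}{12}$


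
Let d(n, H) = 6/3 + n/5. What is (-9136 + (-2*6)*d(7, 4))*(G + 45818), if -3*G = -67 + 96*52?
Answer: -6080960636/15 ≈ -4.0540e+8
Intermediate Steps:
d(n, H) = 2 + n/5 (d(n, H) = 6*(⅓) + n*(⅕) = 2 + n/5)
G = -4925/3 (G = -(-67 + 96*52)/3 = -(-67 + 4992)/3 = -⅓*4925 = -4925/3 ≈ -1641.7)
(-9136 + (-2*6)*d(7, 4))*(G + 45818) = (-9136 + (-2*6)*(2 + (⅕)*7))*(-4925/3 + 45818) = (-9136 - 12*(2 + 7/5))*(132529/3) = (-9136 - 12*17/5)*(132529/3) = (-9136 - 204/5)*(132529/3) = -45884/5*132529/3 = -6080960636/15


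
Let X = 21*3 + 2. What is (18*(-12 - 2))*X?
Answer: -16380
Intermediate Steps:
X = 65 (X = 63 + 2 = 65)
(18*(-12 - 2))*X = (18*(-12 - 2))*65 = (18*(-14))*65 = -252*65 = -16380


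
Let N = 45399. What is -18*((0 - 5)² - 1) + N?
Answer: 44967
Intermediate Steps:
-18*((0 - 5)² - 1) + N = -18*((0 - 5)² - 1) + 45399 = -18*((-5)² - 1) + 45399 = -18*(25 - 1) + 45399 = -18*24 + 45399 = -432 + 45399 = 44967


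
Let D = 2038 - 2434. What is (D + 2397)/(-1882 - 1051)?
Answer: -2001/2933 ≈ -0.68224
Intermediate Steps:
D = -396
(D + 2397)/(-1882 - 1051) = (-396 + 2397)/(-1882 - 1051) = 2001/(-2933) = 2001*(-1/2933) = -2001/2933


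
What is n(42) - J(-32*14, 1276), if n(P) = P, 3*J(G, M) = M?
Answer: -1150/3 ≈ -383.33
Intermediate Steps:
J(G, M) = M/3
n(42) - J(-32*14, 1276) = 42 - 1276/3 = -1150/3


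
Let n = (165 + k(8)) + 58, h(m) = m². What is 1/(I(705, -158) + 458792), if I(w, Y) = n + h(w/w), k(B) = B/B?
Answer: 1/459017 ≈ 2.1786e-6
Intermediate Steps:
k(B) = 1
n = 224 (n = (165 + 1) + 58 = 166 + 58 = 224)
I(w, Y) = 225 (I(w, Y) = 224 + (w/w)² = 224 + 1² = 224 + 1 = 225)
1/(I(705, -158) + 458792) = 1/(225 + 458792) = 1/459017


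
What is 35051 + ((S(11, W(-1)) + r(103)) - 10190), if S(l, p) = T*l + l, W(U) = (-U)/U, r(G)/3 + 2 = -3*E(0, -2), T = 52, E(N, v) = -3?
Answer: 25465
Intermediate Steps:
r(G) = 21 (r(G) = -6 + 3*(-3*(-3)) = -6 + 3*9 = -6 + 27 = 21)
W(U) = -1
S(l, p) = 53*l (S(l, p) = 52*l + l = 53*l)
35051 + ((S(11, W(-1)) + r(103)) - 10190) = 35051 + ((53*11 + 21) - 10190) = 35051 + ((583 + 21) - 10190) = 35051 + (604 - 10190) = 35051 - 9586 = 25465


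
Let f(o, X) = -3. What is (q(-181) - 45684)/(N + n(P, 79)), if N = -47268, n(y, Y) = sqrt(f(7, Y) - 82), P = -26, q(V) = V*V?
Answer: 610844364/2234263909 + 12923*I*sqrt(85)/2234263909 ≈ 0.2734 + 5.3326e-5*I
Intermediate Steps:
q(V) = V**2
n(y, Y) = I*sqrt(85) (n(y, Y) = sqrt(-3 - 82) = sqrt(-85) = I*sqrt(85))
(q(-181) - 45684)/(N + n(P, 79)) = ((-181)**2 - 45684)/(-47268 + I*sqrt(85)) = (32761 - 45684)/(-47268 + I*sqrt(85)) = -12923/(-47268 + I*sqrt(85))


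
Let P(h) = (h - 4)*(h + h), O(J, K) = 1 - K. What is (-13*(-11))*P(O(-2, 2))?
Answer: 1430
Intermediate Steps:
P(h) = 2*h*(-4 + h) (P(h) = (-4 + h)*(2*h) = 2*h*(-4 + h))
(-13*(-11))*P(O(-2, 2)) = (-13*(-11))*(2*(1 - 1*2)*(-4 + (1 - 1*2))) = 143*(2*(1 - 2)*(-4 + (1 - 2))) = 143*(2*(-1)*(-4 - 1)) = 143*(2*(-1)*(-5)) = 143*10 = 1430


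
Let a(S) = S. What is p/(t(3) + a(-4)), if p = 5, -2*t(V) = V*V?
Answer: -10/17 ≈ -0.58823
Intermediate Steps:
t(V) = -V²/2 (t(V) = -V*V/2 = -V²/2)
p/(t(3) + a(-4)) = 5/(-½*3² - 4) = 5/(-½*9 - 4) = 5/(-9/2 - 4) = 5/(-17/2) = -2/17*5 = -10/17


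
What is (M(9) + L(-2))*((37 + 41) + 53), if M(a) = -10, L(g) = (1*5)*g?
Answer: -2620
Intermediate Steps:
L(g) = 5*g
(M(9) + L(-2))*((37 + 41) + 53) = (-10 + 5*(-2))*((37 + 41) + 53) = (-10 - 10)*(78 + 53) = -20*131 = -2620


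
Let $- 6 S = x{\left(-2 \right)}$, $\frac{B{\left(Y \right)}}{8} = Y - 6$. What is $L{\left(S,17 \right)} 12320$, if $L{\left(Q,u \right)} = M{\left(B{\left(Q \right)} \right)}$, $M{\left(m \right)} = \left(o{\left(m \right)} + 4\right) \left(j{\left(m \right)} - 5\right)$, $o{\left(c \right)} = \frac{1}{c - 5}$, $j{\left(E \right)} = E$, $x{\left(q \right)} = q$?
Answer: $- \frac{7404320}{3} \approx -2.4681 \cdot 10^{6}$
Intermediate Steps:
$B{\left(Y \right)} = -48 + 8 Y$ ($B{\left(Y \right)} = 8 \left(Y - 6\right) = 8 \left(-6 + Y\right) = -48 + 8 Y$)
$S = \frac{1}{3}$ ($S = \left(- \frac{1}{6}\right) \left(-2\right) = \frac{1}{3} \approx 0.33333$)
$o{\left(c \right)} = \frac{1}{-5 + c}$
$M{\left(m \right)} = \left(-5 + m\right) \left(4 + \frac{1}{-5 + m}\right)$ ($M{\left(m \right)} = \left(\frac{1}{-5 + m} + 4\right) \left(m - 5\right) = \left(4 + \frac{1}{-5 + m}\right) \left(-5 + m\right) = \left(-5 + m\right) \left(4 + \frac{1}{-5 + m}\right)$)
$L{\left(Q,u \right)} = -211 + 32 Q$ ($L{\left(Q,u \right)} = -19 + 4 \left(-48 + 8 Q\right) = -19 + \left(-192 + 32 Q\right) = -211 + 32 Q$)
$L{\left(S,17 \right)} 12320 = \left(-211 + 32 \cdot \frac{1}{3}\right) 12320 = \left(-211 + \frac{32}{3}\right) 12320 = \left(- \frac{601}{3}\right) 12320 = - \frac{7404320}{3}$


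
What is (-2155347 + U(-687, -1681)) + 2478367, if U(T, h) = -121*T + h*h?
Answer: 3231908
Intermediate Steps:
U(T, h) = h**2 - 121*T (U(T, h) = -121*T + h**2 = h**2 - 121*T)
(-2155347 + U(-687, -1681)) + 2478367 = (-2155347 + ((-1681)**2 - 121*(-687))) + 2478367 = (-2155347 + (2825761 + 83127)) + 2478367 = (-2155347 + 2908888) + 2478367 = 753541 + 2478367 = 3231908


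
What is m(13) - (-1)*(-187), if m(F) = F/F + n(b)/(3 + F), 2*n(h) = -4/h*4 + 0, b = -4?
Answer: -1487/8 ≈ -185.88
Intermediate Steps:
n(h) = -8/h (n(h) = (-4/h*4 + 0)/2 = (-16/h + 0)/2 = (-16/h)/2 = -8/h)
m(F) = 1 + 2/(3 + F) (m(F) = F/F + (-8/(-4))/(3 + F) = 1 + (-8*(-1/4))/(3 + F) = 1 + 2/(3 + F))
m(13) - (-1)*(-187) = (5 + 13)/(3 + 13) - (-1)*(-187) = 18/16 - 1*187 = (1/16)*18 - 187 = 9/8 - 187 = -1487/8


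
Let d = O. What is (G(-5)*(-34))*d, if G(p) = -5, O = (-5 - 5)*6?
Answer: -10200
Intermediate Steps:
O = -60 (O = -10*6 = -60)
d = -60
(G(-5)*(-34))*d = -5*(-34)*(-60) = 170*(-60) = -10200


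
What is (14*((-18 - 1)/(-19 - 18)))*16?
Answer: 4256/37 ≈ 115.03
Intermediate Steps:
(14*((-18 - 1)/(-19 - 18)))*16 = (14*(-19/(-37)))*16 = (14*(-19*(-1/37)))*16 = (14*(19/37))*16 = (266/37)*16 = 4256/37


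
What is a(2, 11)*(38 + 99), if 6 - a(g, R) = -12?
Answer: 2466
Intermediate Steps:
a(g, R) = 18 (a(g, R) = 6 - 1*(-12) = 6 + 12 = 18)
a(2, 11)*(38 + 99) = 18*(38 + 99) = 18*137 = 2466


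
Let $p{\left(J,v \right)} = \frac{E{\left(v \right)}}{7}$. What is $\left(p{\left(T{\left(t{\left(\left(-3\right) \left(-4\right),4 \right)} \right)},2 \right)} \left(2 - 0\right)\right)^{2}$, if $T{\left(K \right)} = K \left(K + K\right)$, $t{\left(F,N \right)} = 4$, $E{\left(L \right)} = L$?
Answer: $\frac{16}{49} \approx 0.32653$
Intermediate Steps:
$T{\left(K \right)} = 2 K^{2}$ ($T{\left(K \right)} = K 2 K = 2 K^{2}$)
$p{\left(J,v \right)} = \frac{v}{7}$
$\left(p{\left(T{\left(t{\left(\left(-3\right) \left(-4\right),4 \right)} \right)},2 \right)} \left(2 - 0\right)\right)^{2} = \left(\frac{1}{7} \cdot 2 \left(2 - 0\right)\right)^{2} = \left(\frac{2 \left(2 + 0\right)}{7}\right)^{2} = \left(\frac{2}{7} \cdot 2\right)^{2} = \left(\frac{4}{7}\right)^{2} = \frac{16}{49}$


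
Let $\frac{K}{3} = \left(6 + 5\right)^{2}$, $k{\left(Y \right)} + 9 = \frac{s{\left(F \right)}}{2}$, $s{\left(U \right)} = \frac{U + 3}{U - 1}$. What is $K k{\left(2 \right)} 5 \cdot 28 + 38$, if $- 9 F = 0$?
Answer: $-533572$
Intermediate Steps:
$F = 0$ ($F = \left(- \frac{1}{9}\right) 0 = 0$)
$s{\left(U \right)} = \frac{3 + U}{-1 + U}$
$k{\left(Y \right)} = - \frac{21}{2}$ ($k{\left(Y \right)} = -9 + \frac{\frac{1}{-1 + 0} \left(3 + 0\right)}{2} = -9 + \frac{1}{-1} \cdot 3 \cdot \frac{1}{2} = -9 + \left(-1\right) 3 \cdot \frac{1}{2} = -9 - \frac{3}{2} = - \frac{21}{2}$)
$K = 363$ ($K = 3 \left(6 + 5\right)^{2} = 3 \cdot 11^{2} = 3 \cdot 121 = 363$)
$K k{\left(2 \right)} 5 \cdot 28 + 38 = 363 \left(- \frac{21}{2}\right) 5 \cdot 28 + 38 = \left(- \frac{7623}{2}\right) 5 \cdot 28 + 38 = \left(- \frac{38115}{2}\right) 28 + 38 = -533610 + 38 = -533572$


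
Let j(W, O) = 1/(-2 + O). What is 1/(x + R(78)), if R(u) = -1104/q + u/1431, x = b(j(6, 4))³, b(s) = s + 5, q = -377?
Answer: 1438632/243643679 ≈ 0.0059047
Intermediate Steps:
b(s) = 5 + s
x = 1331/8 (x = (5 + 1/(-2 + 4))³ = (5 + 1/2)³ = (5 + ½)³ = (11/2)³ = 1331/8 ≈ 166.38)
R(u) = 1104/377 + u/1431 (R(u) = -1104/(-377) + u/1431 = -1104*(-1/377) + u*(1/1431) = 1104/377 + u/1431)
1/(x + R(78)) = 1/(1331/8 + (1104/377 + (1/1431)*78)) = 1/(1331/8 + (1104/377 + 26/477)) = 1/(1331/8 + 536410/179829) = 1/(243643679/1438632) = 1438632/243643679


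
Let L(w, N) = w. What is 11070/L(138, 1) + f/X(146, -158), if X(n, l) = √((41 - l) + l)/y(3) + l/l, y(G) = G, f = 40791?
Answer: -8384697/736 + 122373*√41/32 ≈ 13094.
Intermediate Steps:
X(n, l) = 1 + √41/3 (X(n, l) = √((41 - l) + l)/3 + l/l = √41*(⅓) + 1 = √41/3 + 1 = 1 + √41/3)
11070/L(138, 1) + f/X(146, -158) = 11070/138 + 40791/(1 + √41/3) = 11070*(1/138) + 40791/(1 + √41/3) = 1845/23 + 40791/(1 + √41/3)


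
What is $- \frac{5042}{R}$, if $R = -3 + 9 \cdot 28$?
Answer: $- \frac{5042}{249} \approx -20.249$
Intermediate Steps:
$R = 249$ ($R = -3 + 252 = 249$)
$- \frac{5042}{R} = - \frac{5042}{249}$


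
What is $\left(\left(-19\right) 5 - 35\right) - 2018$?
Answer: $-2148$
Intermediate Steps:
$\left(\left(-19\right) 5 - 35\right) - 2018 = \left(-95 - 35\right) - 2018 = -130 - 2018 = -2148$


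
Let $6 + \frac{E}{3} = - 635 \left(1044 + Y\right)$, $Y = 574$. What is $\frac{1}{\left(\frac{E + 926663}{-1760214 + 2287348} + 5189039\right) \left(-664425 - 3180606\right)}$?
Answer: $- \frac{527134}{10517377616212531011} \approx -5.012 \cdot 10^{-14}$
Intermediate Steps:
$E = -3082308$ ($E = -18 + 3 \left(- 635 \left(1044 + 574\right)\right) = -18 + 3 \left(\left(-635\right) 1618\right) = -18 + 3 \left(-1027430\right) = -18 - 3082290 = -3082308$)
$\frac{1}{\left(\frac{E + 926663}{-1760214 + 2287348} + 5189039\right) \left(-664425 - 3180606\right)} = \frac{1}{\left(\frac{-3082308 + 926663}{-1760214 + 2287348} + 5189039\right) \left(-664425 - 3180606\right)} = \frac{1}{\left(- \frac{2155645}{527134} + 5189039\right) \left(-664425 - 3180606\right)} = \frac{1}{\left(\left(-2155645\right) \frac{1}{527134} + 5189039\right) \left(-3845031\right)} = \frac{1}{- \frac{2155645}{527134} + 5189039} \left(- \frac{1}{3845031}\right) = \frac{1}{\frac{2735316728581}{527134}} \left(- \frac{1}{3845031}\right) = \frac{527134}{2735316728581} \left(- \frac{1}{3845031}\right) = - \frac{527134}{10517377616212531011}$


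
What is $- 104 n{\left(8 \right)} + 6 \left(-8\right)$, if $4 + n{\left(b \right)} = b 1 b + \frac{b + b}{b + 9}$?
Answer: $- \frac{108560}{17} \approx -6385.9$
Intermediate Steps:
$n{\left(b \right)} = -4 + b^{2} + \frac{2 b}{9 + b}$ ($n{\left(b \right)} = -4 + \left(b 1 b + \frac{b + b}{b + 9}\right) = -4 + \left(b b + \frac{2 b}{9 + b}\right) = -4 + \left(b^{2} + \frac{2 b}{9 + b}\right) = -4 + b^{2} + \frac{2 b}{9 + b}$)
$- 104 n{\left(8 \right)} + 6 \left(-8\right) = - 104 \frac{-36 + 8^{3} - 16 + 9 \cdot 8^{2}}{9 + 8} + 6 \left(-8\right) = - 104 \frac{-36 + 512 - 16 + 9 \cdot 64}{17} - 48 = - 104 \frac{-36 + 512 - 16 + 576}{17} - 48 = - 104 \cdot \frac{1}{17} \cdot 1036 - 48 = \left(-104\right) \frac{1036}{17} - 48 = - \frac{107744}{17} - 48 = - \frac{108560}{17}$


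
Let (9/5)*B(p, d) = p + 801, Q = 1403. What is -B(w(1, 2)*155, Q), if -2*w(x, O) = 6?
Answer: -560/3 ≈ -186.67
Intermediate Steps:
w(x, O) = -3 (w(x, O) = -½*6 = -3)
B(p, d) = 445 + 5*p/9 (B(p, d) = 5*(p + 801)/9 = 5*(801 + p)/9 = 445 + 5*p/9)
-B(w(1, 2)*155, Q) = -(445 + 5*(-3*155)/9) = -(445 + (5/9)*(-465)) = -(445 - 775/3) = -1*560/3 = -560/3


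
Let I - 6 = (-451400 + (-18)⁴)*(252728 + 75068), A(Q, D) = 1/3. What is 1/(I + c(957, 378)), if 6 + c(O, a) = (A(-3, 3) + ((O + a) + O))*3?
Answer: -1/113556394627 ≈ -8.8062e-12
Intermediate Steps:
A(Q, D) = ⅓
c(O, a) = -5 + 3*a + 6*O (c(O, a) = -6 + (⅓ + ((O + a) + O))*3 = -6 + (⅓ + (a + 2*O))*3 = -6 + (⅓ + a + 2*O)*3 = -6 + (1 + 3*a + 6*O) = -5 + 3*a + 6*O)
I = -113556401498 (I = 6 + (-451400 + (-18)⁴)*(252728 + 75068) = 6 + (-451400 + 104976)*327796 = 6 - 346424*327796 = 6 - 113556401504 = -113556401498)
1/(I + c(957, 378)) = 1/(-113556401498 + (-5 + 3*378 + 6*957)) = 1/(-113556401498 + (-5 + 1134 + 5742)) = 1/(-113556401498 + 6871) = 1/(-113556394627) = -1/113556394627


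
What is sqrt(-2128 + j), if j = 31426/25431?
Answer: 19*I*sqrt(77757618)/3633 ≈ 46.117*I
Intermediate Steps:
j = 31426/25431 (j = 31426*(1/25431) = 31426/25431 ≈ 1.2357)
sqrt(-2128 + j) = sqrt(-2128 + 31426/25431) = sqrt(-54085742/25431) = 19*I*sqrt(77757618)/3633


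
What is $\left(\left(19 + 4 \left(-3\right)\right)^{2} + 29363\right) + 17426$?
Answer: $46838$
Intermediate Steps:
$\left(\left(19 + 4 \left(-3\right)\right)^{2} + 29363\right) + 17426 = \left(\left(19 - 12\right)^{2} + 29363\right) + 17426 = \left(7^{2} + 29363\right) + 17426 = \left(49 + 29363\right) + 17426 = 29412 + 17426 = 46838$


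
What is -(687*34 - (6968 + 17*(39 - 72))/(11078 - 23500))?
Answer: -290159483/12422 ≈ -23359.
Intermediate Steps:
-(687*34 - (6968 + 17*(39 - 72))/(11078 - 23500)) = -(23358 - (6968 + 17*(-33))/(-12422)) = -(23358 - (6968 - 561)*(-1)/12422) = -(23358 - 6407*(-1)/12422) = -(23358 - 1*(-6407/12422)) = -(23358 + 6407/12422) = -1*290159483/12422 = -290159483/12422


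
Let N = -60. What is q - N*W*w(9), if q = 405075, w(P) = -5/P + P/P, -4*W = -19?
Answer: 1215605/3 ≈ 4.0520e+5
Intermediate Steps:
W = 19/4 (W = -1/4*(-19) = 19/4 ≈ 4.7500)
w(P) = 1 - 5/P (w(P) = -5/P + 1 = 1 - 5/P)
q - N*W*w(9) = 405075 - (-60*19/4)*(-5 + 9)/9 = 405075 - (-285)*(1/9)*4 = 405075 - (-285)*4/9 = 405075 - 1*(-380/3) = 405075 + 380/3 = 1215605/3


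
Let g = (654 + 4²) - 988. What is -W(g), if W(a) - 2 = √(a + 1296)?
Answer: -2 - √978 ≈ -33.273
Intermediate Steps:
g = -318 (g = (654 + 16) - 988 = 670 - 988 = -318)
W(a) = 2 + √(1296 + a) (W(a) = 2 + √(a + 1296) = 2 + √(1296 + a))
-W(g) = -(2 + √(1296 - 318)) = -(2 + √978) = -2 - √978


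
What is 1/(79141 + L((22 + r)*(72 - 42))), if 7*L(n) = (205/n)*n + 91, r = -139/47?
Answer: 7/554283 ≈ 1.2629e-5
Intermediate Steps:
r = -139/47 (r = -139*1/47 = -139/47 ≈ -2.9574)
L(n) = 296/7 (L(n) = ((205/n)*n + 91)/7 = (205 + 91)/7 = (1/7)*296 = 296/7)
1/(79141 + L((22 + r)*(72 - 42))) = 1/(79141 + 296/7) = 1/(554283/7) = 7/554283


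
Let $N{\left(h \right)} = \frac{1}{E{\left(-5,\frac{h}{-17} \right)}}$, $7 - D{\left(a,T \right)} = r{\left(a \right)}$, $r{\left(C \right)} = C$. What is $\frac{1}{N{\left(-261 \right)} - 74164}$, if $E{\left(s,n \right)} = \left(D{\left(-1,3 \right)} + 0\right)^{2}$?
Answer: $- \frac{64}{4746495} \approx -1.3484 \cdot 10^{-5}$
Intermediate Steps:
$D{\left(a,T \right)} = 7 - a$
$E{\left(s,n \right)} = 64$ ($E{\left(s,n \right)} = \left(\left(7 - -1\right) + 0\right)^{2} = \left(\left(7 + 1\right) + 0\right)^{2} = \left(8 + 0\right)^{2} = 8^{2} = 64$)
$N{\left(h \right)} = \frac{1}{64}$
$\frac{1}{N{\left(-261 \right)} - 74164} = \frac{1}{\frac{1}{64} - 74164} = \frac{1}{- \frac{4746495}{64}} = - \frac{64}{4746495}$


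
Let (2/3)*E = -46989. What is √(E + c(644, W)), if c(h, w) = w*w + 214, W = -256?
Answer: I*√18934/2 ≈ 68.8*I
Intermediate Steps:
c(h, w) = 214 + w² (c(h, w) = w² + 214 = 214 + w²)
E = -140967/2 (E = (3/2)*(-46989) = -140967/2 ≈ -70484.)
√(E + c(644, W)) = √(-140967/2 + (214 + (-256)²)) = √(-140967/2 + (214 + 65536)) = √(-140967/2 + 65750) = √(-9467/2) = I*√18934/2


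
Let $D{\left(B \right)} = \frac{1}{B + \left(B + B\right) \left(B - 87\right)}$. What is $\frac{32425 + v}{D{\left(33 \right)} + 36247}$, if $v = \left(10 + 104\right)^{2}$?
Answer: $\frac{160381551}{127988156} \approx 1.2531$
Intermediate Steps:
$D{\left(B \right)} = \frac{1}{B + 2 B \left(-87 + B\right)}$
$v = 12996$ ($v = 114^{2} = 12996$)
$\frac{32425 + v}{D{\left(33 \right)} + 36247} = \frac{32425 + 12996}{\frac{1}{33 \left(-173 + 2 \cdot 33\right)} + 36247} = \frac{45421}{\frac{1}{33 \left(-173 + 66\right)} + 36247} = \frac{45421}{\frac{1}{33 \left(-107\right)} + 36247} = \frac{45421}{\frac{1}{33} \left(- \frac{1}{107}\right) + 36247} = \frac{45421}{- \frac{1}{3531} + 36247} = \frac{45421}{\frac{127988156}{3531}} = 45421 \cdot \frac{3531}{127988156} = \frac{160381551}{127988156}$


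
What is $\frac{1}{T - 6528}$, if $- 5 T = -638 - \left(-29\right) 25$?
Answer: $- \frac{5}{32727} \approx -0.00015278$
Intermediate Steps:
$T = - \frac{87}{5}$ ($T = - \frac{-638 - \left(-29\right) 25}{5} = - \frac{-638 - -725}{5} = - \frac{-638 + 725}{5} = \left(- \frac{1}{5}\right) 87 = - \frac{87}{5} \approx -17.4$)
$\frac{1}{T - 6528} = \frac{1}{- \frac{87}{5} - 6528} = \frac{1}{- \frac{32727}{5}} = - \frac{5}{32727}$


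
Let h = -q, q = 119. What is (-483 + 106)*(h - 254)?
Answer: 140621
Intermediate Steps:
h = -119 (h = -1*119 = -119)
(-483 + 106)*(h - 254) = (-483 + 106)*(-119 - 254) = -377*(-373) = 140621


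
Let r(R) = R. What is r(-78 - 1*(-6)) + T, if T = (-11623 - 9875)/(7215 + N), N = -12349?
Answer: -174075/2567 ≈ -67.813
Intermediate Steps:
T = 10749/2567 (T = (-11623 - 9875)/(7215 - 12349) = -21498/(-5134) = -21498*(-1/5134) = 10749/2567 ≈ 4.1874)
r(-78 - 1*(-6)) + T = (-78 - 1*(-6)) + 10749/2567 = (-78 + 6) + 10749/2567 = -72 + 10749/2567 = -174075/2567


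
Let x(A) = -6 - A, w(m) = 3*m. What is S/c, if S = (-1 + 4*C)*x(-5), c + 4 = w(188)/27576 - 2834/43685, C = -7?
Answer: -2911255770/406011857 ≈ -7.1704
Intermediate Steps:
c = -406011857/100388130 (c = -4 + ((3*188)/27576 - 2834/43685) = -4 + (564*(1/27576) - 2834*1/43685) = -4 + (47/2298 - 2834/43685) = -4 - 4459337/100388130 = -406011857/100388130 ≈ -4.0444)
S = 29 (S = (-1 + 4*(-7))*(-6 - 1*(-5)) = (-1 - 28)*(-6 + 5) = -29*(-1) = 29)
S/c = 29/(-406011857/100388130) = 29*(-100388130/406011857) = -2911255770/406011857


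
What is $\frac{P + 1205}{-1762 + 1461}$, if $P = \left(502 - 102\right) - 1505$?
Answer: $- \frac{100}{301} \approx -0.33223$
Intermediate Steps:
$P = -1105$ ($P = 400 - 1505 = -1105$)
$\frac{P + 1205}{-1762 + 1461} = \frac{-1105 + 1205}{-1762 + 1461} = \frac{100}{-301} = 100 \left(- \frac{1}{301}\right) = - \frac{100}{301}$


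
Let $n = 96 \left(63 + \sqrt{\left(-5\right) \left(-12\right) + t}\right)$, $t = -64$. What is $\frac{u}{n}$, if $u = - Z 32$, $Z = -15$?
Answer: $\frac{315}{3973} - \frac{10 i}{3973} \approx 0.079285 - 0.002517 i$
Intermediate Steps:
$u = 480$ ($u = \left(-1\right) \left(-15\right) 32 = 15 \cdot 32 = 480$)
$n = 6048 + 192 i$ ($n = 96 \left(63 + \sqrt{\left(-5\right) \left(-12\right) - 64}\right) = 96 \left(63 + \sqrt{60 - 64}\right) = 96 \left(63 + \sqrt{-4}\right) = 96 \left(63 + 2 i\right) = 6048 + 192 i \approx 6048.0 + 192.0 i$)
$\frac{u}{n} = \frac{480}{6048 + 192 i} = 480 \frac{6048 - 192 i}{36615168} = \frac{5 \left(6048 - 192 i\right)}{381408}$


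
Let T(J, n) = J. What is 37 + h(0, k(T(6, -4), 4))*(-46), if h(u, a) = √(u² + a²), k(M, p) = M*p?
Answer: -1067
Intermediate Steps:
h(u, a) = √(a² + u²)
37 + h(0, k(T(6, -4), 4))*(-46) = 37 + √((6*4)² + 0²)*(-46) = 37 + √(24² + 0)*(-46) = 37 + √(576 + 0)*(-46) = 37 + √576*(-46) = 37 + 24*(-46) = 37 - 1104 = -1067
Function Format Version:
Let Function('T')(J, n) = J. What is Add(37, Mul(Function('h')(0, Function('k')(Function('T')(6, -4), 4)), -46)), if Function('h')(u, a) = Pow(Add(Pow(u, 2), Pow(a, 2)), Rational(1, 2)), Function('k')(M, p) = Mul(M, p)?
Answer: -1067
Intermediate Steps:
Function('h')(u, a) = Pow(Add(Pow(a, 2), Pow(u, 2)), Rational(1, 2))
Add(37, Mul(Function('h')(0, Function('k')(Function('T')(6, -4), 4)), -46)) = Add(37, Mul(Pow(Add(Pow(Mul(6, 4), 2), Pow(0, 2)), Rational(1, 2)), -46)) = Add(37, Mul(Pow(Add(Pow(24, 2), 0), Rational(1, 2)), -46)) = Add(37, Mul(Pow(Add(576, 0), Rational(1, 2)), -46)) = Add(37, Mul(Pow(576, Rational(1, 2)), -46)) = Add(37, Mul(24, -46)) = Add(37, -1104) = -1067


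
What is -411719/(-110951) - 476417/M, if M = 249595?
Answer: 49904061238/27692814845 ≈ 1.8021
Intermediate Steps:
-411719/(-110951) - 476417/M = -411719/(-110951) - 476417/249595 = -411719*(-1/110951) - 476417*1/249595 = 411719/110951 - 476417/249595 = 49904061238/27692814845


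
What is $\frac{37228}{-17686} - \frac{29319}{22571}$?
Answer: $- \frac{679404511}{199595353} \approx -3.4039$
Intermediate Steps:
$\frac{37228}{-17686} - \frac{29319}{22571} = 37228 \left(- \frac{1}{17686}\right) - \frac{29319}{22571} = - \frac{18614}{8843} - \frac{29319}{22571} = - \frac{679404511}{199595353}$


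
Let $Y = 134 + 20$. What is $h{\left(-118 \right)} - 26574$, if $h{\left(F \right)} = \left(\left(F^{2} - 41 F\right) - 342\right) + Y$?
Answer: $-8000$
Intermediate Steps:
$Y = 154$
$h{\left(F \right)} = -188 + F^{2} - 41 F$ ($h{\left(F \right)} = \left(\left(F^{2} - 41 F\right) - 342\right) + 154 = \left(-342 + F^{2} - 41 F\right) + 154 = -188 + F^{2} - 41 F$)
$h{\left(-118 \right)} - 26574 = \left(-188 + \left(-118\right)^{2} - -4838\right) - 26574 = \left(-188 + 13924 + 4838\right) - 26574 = 18574 - 26574 = -8000$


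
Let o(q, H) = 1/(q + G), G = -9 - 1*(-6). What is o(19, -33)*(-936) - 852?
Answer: -1821/2 ≈ -910.50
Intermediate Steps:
G = -3 (G = -9 + 6 = -3)
o(q, H) = 1/(-3 + q) (o(q, H) = 1/(q - 3) = 1/(-3 + q))
o(19, -33)*(-936) - 852 = -936/(-3 + 19) - 852 = -936/16 - 852 = (1/16)*(-936) - 852 = -117/2 - 852 = -1821/2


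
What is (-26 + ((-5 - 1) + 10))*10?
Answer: -220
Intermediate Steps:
(-26 + ((-5 - 1) + 10))*10 = (-26 + (-6 + 10))*10 = (-26 + 4)*10 = -22*10 = -220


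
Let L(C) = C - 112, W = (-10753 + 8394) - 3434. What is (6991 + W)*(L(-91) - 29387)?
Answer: -35448820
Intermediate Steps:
W = -5793 (W = -2359 - 3434 = -5793)
L(C) = -112 + C
(6991 + W)*(L(-91) - 29387) = (6991 - 5793)*((-112 - 91) - 29387) = 1198*(-203 - 29387) = 1198*(-29590) = -35448820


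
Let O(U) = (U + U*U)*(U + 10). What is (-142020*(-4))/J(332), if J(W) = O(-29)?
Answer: -142020/3857 ≈ -36.821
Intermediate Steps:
O(U) = (10 + U)*(U + U²) (O(U) = (U + U²)*(10 + U) = (10 + U)*(U + U²))
J(W) = -15428 (J(W) = -29*(10 + (-29)² + 11*(-29)) = -29*(10 + 841 - 319) = -29*532 = -15428)
(-142020*(-4))/J(332) = -142020*(-4)/(-15428) = 568080*(-1/15428) = -142020/3857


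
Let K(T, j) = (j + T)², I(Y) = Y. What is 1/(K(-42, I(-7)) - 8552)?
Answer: -1/6151 ≈ -0.00016258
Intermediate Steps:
K(T, j) = (T + j)²
1/(K(-42, I(-7)) - 8552) = 1/((-42 - 7)² - 8552) = 1/((-49)² - 8552) = 1/(2401 - 8552) = 1/(-6151) = -1/6151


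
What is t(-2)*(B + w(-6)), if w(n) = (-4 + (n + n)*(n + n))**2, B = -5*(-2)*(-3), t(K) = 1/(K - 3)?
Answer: -3914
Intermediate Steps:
t(K) = 1/(-3 + K)
B = -30 (B = 10*(-3) = -30)
w(n) = (-4 + 4*n**2)**2 (w(n) = (-4 + (2*n)*(2*n))**2 = (-4 + 4*n**2)**2)
t(-2)*(B + w(-6)) = (-30 + 16*(-1 + (-6)**2)**2)/(-3 - 2) = (-30 + 16*(-1 + 36)**2)/(-5) = -(-30 + 16*35**2)/5 = -(-30 + 16*1225)/5 = -(-30 + 19600)/5 = -1/5*19570 = -3914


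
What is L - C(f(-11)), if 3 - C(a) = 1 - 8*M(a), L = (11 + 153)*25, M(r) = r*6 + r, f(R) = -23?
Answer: 5386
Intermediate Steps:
M(r) = 7*r (M(r) = 6*r + r = 7*r)
L = 4100 (L = 164*25 = 4100)
C(a) = 2 + 56*a (C(a) = 3 - (1 - 56*a) = 3 + (-1 + 56*a) = 2 + 56*a)
L - C(f(-11)) = 4100 - (2 + 56*(-23)) = 4100 - (2 - 1288) = 4100 - 1*(-1286) = 4100 + 1286 = 5386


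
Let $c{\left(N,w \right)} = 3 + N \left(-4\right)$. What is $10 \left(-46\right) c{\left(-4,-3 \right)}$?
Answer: $-8740$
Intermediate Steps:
$c{\left(N,w \right)} = 3 - 4 N$
$10 \left(-46\right) c{\left(-4,-3 \right)} = 10 \left(-46\right) \left(3 - -16\right) = - 460 \left(3 + 16\right) = \left(-460\right) 19 = -8740$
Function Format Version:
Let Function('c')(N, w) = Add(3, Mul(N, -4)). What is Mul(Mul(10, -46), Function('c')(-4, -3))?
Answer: -8740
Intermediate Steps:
Function('c')(N, w) = Add(3, Mul(-4, N))
Mul(Mul(10, -46), Function('c')(-4, -3)) = Mul(Mul(10, -46), Add(3, Mul(-4, -4))) = Mul(-460, Add(3, 16)) = Mul(-460, 19) = -8740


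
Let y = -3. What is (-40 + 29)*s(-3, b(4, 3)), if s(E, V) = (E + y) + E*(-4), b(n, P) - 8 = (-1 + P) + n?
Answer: -66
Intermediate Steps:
b(n, P) = 7 + P + n (b(n, P) = 8 + ((-1 + P) + n) = 8 + (-1 + P + n) = 7 + P + n)
s(E, V) = -3 - 3*E (s(E, V) = (E - 3) + E*(-4) = (-3 + E) - 4*E = -3 - 3*E)
(-40 + 29)*s(-3, b(4, 3)) = (-40 + 29)*(-3 - 3*(-3)) = -11*(-3 + 9) = -11*6 = -66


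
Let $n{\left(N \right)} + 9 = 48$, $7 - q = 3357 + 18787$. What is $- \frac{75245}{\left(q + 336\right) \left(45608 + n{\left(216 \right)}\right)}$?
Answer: $\frac{75245}{995150247} \approx 7.5612 \cdot 10^{-5}$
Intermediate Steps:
$q = -22137$ ($q = 7 - \left(3357 + 18787\right) = 7 - 22144 = -22137$)
$n{\left(N \right)} = 39$ ($n{\left(N \right)} = -9 + 48 = 39$)
$- \frac{75245}{\left(q + 336\right) \left(45608 + n{\left(216 \right)}\right)} = - \frac{75245}{\left(-22137 + 336\right) \left(45608 + 39\right)} = - \frac{75245}{\left(-21801\right) 45647} = - \frac{75245}{-995150247} = \left(-75245\right) \left(- \frac{1}{995150247}\right) = \frac{75245}{995150247}$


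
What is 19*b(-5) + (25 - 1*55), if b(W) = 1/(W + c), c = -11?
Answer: -499/16 ≈ -31.188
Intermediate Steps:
b(W) = 1/(-11 + W) (b(W) = 1/(W - 11) = 1/(-11 + W))
19*b(-5) + (25 - 1*55) = 19/(-11 - 5) + (25 - 1*55) = 19/(-16) + (25 - 55) = 19*(-1/16) - 30 = -19/16 - 30 = -499/16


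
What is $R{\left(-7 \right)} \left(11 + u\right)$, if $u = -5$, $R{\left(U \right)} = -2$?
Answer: $-12$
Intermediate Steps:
$R{\left(-7 \right)} \left(11 + u\right) = - 2 \left(11 - 5\right) = \left(-2\right) 6 = -12$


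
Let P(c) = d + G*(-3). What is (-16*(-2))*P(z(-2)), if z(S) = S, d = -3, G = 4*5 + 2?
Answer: -2208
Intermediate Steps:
G = 22 (G = 20 + 2 = 22)
P(c) = -69 (P(c) = -3 + 22*(-3) = -3 - 66 = -69)
(-16*(-2))*P(z(-2)) = -16*(-2)*(-69) = 32*(-69) = -2208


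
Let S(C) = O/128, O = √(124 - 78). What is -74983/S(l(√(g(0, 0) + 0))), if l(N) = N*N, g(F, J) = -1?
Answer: -4798912*√46/23 ≈ -1.4151e+6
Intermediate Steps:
O = √46 ≈ 6.7823
l(N) = N²
S(C) = √46/128
-74983/S(l(√(g(0, 0) + 0))) = -74983*64*√46/23 = -4798912*√46/23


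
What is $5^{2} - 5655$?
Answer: $-5630$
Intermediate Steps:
$5^{2} - 5655 = 25 - 5655 = -5630$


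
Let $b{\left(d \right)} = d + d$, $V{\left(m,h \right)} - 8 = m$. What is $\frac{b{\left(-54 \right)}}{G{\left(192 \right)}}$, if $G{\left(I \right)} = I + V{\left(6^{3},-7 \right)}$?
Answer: $- \frac{27}{104} \approx -0.25962$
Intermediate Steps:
$V{\left(m,h \right)} = 8 + m$
$b{\left(d \right)} = 2 d$
$G{\left(I \right)} = 224 + I$ ($G{\left(I \right)} = I + \left(8 + 6^{3}\right) = I + \left(8 + 216\right) = I + 224 = 224 + I$)
$\frac{b{\left(-54 \right)}}{G{\left(192 \right)}} = \frac{2 \left(-54\right)}{224 + 192} = - \frac{108}{416} = \left(-108\right) \frac{1}{416} = - \frac{27}{104}$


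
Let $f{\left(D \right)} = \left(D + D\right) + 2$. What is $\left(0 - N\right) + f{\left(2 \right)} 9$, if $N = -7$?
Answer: $61$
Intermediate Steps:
$f{\left(D \right)} = 2 + 2 D$ ($f{\left(D \right)} = 2 D + 2 = 2 + 2 D$)
$\left(0 - N\right) + f{\left(2 \right)} 9 = \left(0 - -7\right) + \left(2 + 2 \cdot 2\right) 9 = \left(0 + 7\right) + \left(2 + 4\right) 9 = 7 + 6 \cdot 9 = 7 + 54 = 61$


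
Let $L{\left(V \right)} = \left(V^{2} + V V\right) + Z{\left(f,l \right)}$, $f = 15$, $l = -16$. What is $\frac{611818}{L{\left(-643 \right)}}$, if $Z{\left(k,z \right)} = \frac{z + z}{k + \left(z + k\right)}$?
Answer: $\frac{2141363}{2894135} \approx 0.7399$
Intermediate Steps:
$Z{\left(k,z \right)} = \frac{2 z}{z + 2 k}$ ($Z{\left(k,z \right)} = \frac{2 z}{k + \left(k + z\right)} = \frac{2 z}{z + 2 k}$)
$L{\left(V \right)} = - \frac{16}{7} + 2 V^{2}$ ($L{\left(V \right)} = \left(V^{2} + V V\right) + 2 \left(-16\right) \frac{1}{-16 + 2 \cdot 15} = \left(V^{2} + V^{2}\right) + 2 \left(-16\right) \frac{1}{-16 + 30} = 2 V^{2} + 2 \left(-16\right) \frac{1}{14} = 2 V^{2} - \frac{16}{7} = - \frac{16}{7} + 2 V^{2}$)
$\frac{611818}{L{\left(-643 \right)}} = \frac{611818}{- \frac{16}{7} + 2 \left(-643\right)^{2}} = \frac{611818}{- \frac{16}{7} + 2 \cdot 413449} = \frac{611818}{- \frac{16}{7} + 826898} = \frac{611818}{\frac{5788270}{7}} = 611818 \cdot \frac{7}{5788270} = \frac{2141363}{2894135}$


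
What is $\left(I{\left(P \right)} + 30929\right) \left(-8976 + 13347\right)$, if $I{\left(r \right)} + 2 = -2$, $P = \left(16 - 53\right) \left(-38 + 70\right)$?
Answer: $135173175$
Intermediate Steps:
$P = -1184$ ($P = \left(-37\right) 32 = -1184$)
$I{\left(r \right)} = -4$ ($I{\left(r \right)} = -2 - 2 = -4$)
$\left(I{\left(P \right)} + 30929\right) \left(-8976 + 13347\right) = \left(-4 + 30929\right) \left(-8976 + 13347\right) = 30925 \cdot 4371 = 135173175$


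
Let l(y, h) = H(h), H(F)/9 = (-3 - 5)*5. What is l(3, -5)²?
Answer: 129600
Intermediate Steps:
H(F) = -360 (H(F) = 9*((-3 - 5)*5) = 9*(-8*5) = 9*(-40) = -360)
l(y, h) = -360
l(3, -5)² = (-360)² = 129600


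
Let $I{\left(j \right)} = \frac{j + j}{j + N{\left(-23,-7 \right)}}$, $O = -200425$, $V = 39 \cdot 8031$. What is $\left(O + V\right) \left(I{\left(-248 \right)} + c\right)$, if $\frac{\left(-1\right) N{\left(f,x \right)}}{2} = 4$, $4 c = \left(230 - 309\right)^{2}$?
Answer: $176189755$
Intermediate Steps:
$V = 313209$
$c = \frac{6241}{4}$ ($c = \frac{\left(230 - 309\right)^{2}}{4} = \frac{\left(-79\right)^{2}}{4} = \frac{1}{4} \cdot 6241 = \frac{6241}{4} \approx 1560.3$)
$N{\left(f,x \right)} = -8$ ($N{\left(f,x \right)} = \left(-2\right) 4 = -8$)
$I{\left(j \right)} = \frac{2 j}{-8 + j}$ ($I{\left(j \right)} = \frac{j + j}{j - 8} = \frac{2 j}{-8 + j}$)
$\left(O + V\right) \left(I{\left(-248 \right)} + c\right) = \left(-200425 + 313209\right) \left(2 \left(-248\right) \frac{1}{-8 - 248} + \frac{6241}{4}\right) = 112784 \left(2 \left(-248\right) \frac{1}{-256} + \frac{6241}{4}\right) = 112784 \left(2 \left(-248\right) \left(- \frac{1}{256}\right) + \frac{6241}{4}\right) = 112784 \left(\frac{31}{16} + \frac{6241}{4}\right) = 112784 \cdot \frac{24995}{16} = 176189755$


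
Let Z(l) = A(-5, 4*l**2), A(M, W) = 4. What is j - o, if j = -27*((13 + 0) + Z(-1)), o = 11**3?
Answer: -1790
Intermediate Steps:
o = 1331
Z(l) = 4
j = -459 (j = -27*((13 + 0) + 4) = -27*(13 + 4) = -27*17 = -459)
j - o = -459 - 1*1331 = -459 - 1331 = -1790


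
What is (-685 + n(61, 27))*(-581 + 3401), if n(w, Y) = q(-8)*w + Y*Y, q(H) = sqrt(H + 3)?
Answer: 124080 + 172020*I*sqrt(5) ≈ 1.2408e+5 + 3.8465e+5*I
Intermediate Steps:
q(H) = sqrt(3 + H)
n(w, Y) = Y**2 + I*w*sqrt(5) (n(w, Y) = sqrt(3 - 8)*w + Y*Y = sqrt(-5)*w + Y**2 = (I*sqrt(5))*w + Y**2 = I*w*sqrt(5) + Y**2 = Y**2 + I*w*sqrt(5))
(-685 + n(61, 27))*(-581 + 3401) = (-685 + (27**2 + I*61*sqrt(5)))*(-581 + 3401) = (-685 + (729 + 61*I*sqrt(5)))*2820 = (44 + 61*I*sqrt(5))*2820 = 124080 + 172020*I*sqrt(5)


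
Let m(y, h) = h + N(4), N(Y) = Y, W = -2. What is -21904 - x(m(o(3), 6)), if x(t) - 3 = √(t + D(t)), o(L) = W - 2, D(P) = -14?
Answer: -21907 - 2*I ≈ -21907.0 - 2.0*I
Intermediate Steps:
o(L) = -4 (o(L) = -2 - 2 = -4)
m(y, h) = 4 + h (m(y, h) = h + 4 = 4 + h)
x(t) = 3 + √(-14 + t) (x(t) = 3 + √(t - 14) = 3 + √(-14 + t))
-21904 - x(m(o(3), 6)) = -21904 - (3 + √(-14 + (4 + 6))) = -21904 - (3 + √(-14 + 10)) = -21904 - (3 + √(-4)) = -21904 - (3 + 2*I) = -21904 + (-3 - 2*I) = -21907 - 2*I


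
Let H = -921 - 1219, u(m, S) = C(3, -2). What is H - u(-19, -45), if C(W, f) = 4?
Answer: -2144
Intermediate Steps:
u(m, S) = 4
H = -2140
H - u(-19, -45) = -2140 - 1*4 = -2140 - 4 = -2144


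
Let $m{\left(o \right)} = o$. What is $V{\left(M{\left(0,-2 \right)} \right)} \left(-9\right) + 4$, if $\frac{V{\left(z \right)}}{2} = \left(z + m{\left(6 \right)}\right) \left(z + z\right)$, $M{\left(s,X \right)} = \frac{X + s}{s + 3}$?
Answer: $132$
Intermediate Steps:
$M{\left(s,X \right)} = \frac{X + s}{3 + s}$
$V{\left(z \right)} = 4 z \left(6 + z\right)$ ($V{\left(z \right)} = 2 \left(z + 6\right) \left(z + z\right) = 2 \left(6 + z\right) 2 z = 2 \cdot 2 z \left(6 + z\right) = 4 z \left(6 + z\right)$)
$V{\left(M{\left(0,-2 \right)} \right)} \left(-9\right) + 4 = 4 \frac{-2 + 0}{3 + 0} \left(6 + \frac{-2 + 0}{3 + 0}\right) \left(-9\right) + 4 = 4 \cdot \frac{1}{3} \left(-2\right) \left(6 + \frac{1}{3} \left(-2\right)\right) \left(-9\right) + 4 = 4 \left(- \frac{2}{3}\right) \left(6 - \frac{2}{3}\right) \left(-9\right) + 4 = 4 \left(- \frac{2}{3}\right) \frac{16}{3} \left(-9\right) + 4 = \left(- \frac{128}{9}\right) \left(-9\right) + 4 = 128 + 4 = 132$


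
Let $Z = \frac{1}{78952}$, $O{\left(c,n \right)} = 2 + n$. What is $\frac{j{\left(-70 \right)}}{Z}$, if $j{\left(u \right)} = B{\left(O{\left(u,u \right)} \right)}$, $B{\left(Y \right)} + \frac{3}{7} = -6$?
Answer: $- \frac{3552840}{7} \approx -5.0755 \cdot 10^{5}$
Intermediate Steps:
$B{\left(Y \right)} = - \frac{45}{7}$ ($B{\left(Y \right)} = - \frac{3}{7} - 6 = - \frac{45}{7}$)
$j{\left(u \right)} = - \frac{45}{7}$
$Z = \frac{1}{78952} \approx 1.2666 \cdot 10^{-5}$
$\frac{j{\left(-70 \right)}}{Z} = - \frac{45 \frac{1}{\frac{1}{78952}}}{7} = \left(- \frac{45}{7}\right) 78952 = - \frac{3552840}{7}$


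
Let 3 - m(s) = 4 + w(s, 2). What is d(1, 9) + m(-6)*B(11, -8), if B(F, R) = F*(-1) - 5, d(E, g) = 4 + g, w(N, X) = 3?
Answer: 77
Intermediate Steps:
m(s) = -4 (m(s) = 3 - (4 + 3) = 3 - 1*7 = 3 - 7 = -4)
B(F, R) = -5 - F (B(F, R) = -F - 5 = -5 - F)
d(1, 9) + m(-6)*B(11, -8) = (4 + 9) - 4*(-5 - 1*11) = 13 - 4*(-5 - 11) = 13 - 4*(-16) = 13 + 64 = 77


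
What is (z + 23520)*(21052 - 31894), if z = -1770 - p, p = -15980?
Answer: -409068660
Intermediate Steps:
z = 14210 (z = -1770 - 1*(-15980) = -1770 + 15980 = 14210)
(z + 23520)*(21052 - 31894) = (14210 + 23520)*(21052 - 31894) = 37730*(-10842) = -409068660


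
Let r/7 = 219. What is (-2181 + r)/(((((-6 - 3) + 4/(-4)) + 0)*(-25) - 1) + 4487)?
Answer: -81/592 ≈ -0.13682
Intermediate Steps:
r = 1533 (r = 7*219 = 1533)
(-2181 + r)/(((((-6 - 3) + 4/(-4)) + 0)*(-25) - 1) + 4487) = (-2181 + 1533)/(((((-6 - 3) + 4/(-4)) + 0)*(-25) - 1) + 4487) = -648/((((-9 + 4*(-¼)) + 0)*(-25) - 1) + 4487) = -648/((((-9 - 1) + 0)*(-25) - 1) + 4487) = -648/(((-10 + 0)*(-25) - 1) + 4487) = -648/((-10*(-25) - 1) + 4487) = -648/((250 - 1) + 4487) = -648/(249 + 4487) = -648/4736 = -648*1/4736 = -81/592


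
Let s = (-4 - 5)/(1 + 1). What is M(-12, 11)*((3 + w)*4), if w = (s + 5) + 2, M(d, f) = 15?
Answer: 330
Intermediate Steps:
s = -9/2 ≈ -4.5000
w = 5/2 (w = (-9/2 + 5) + 2 = ½ + 2 = 5/2 ≈ 2.5000)
M(-12, 11)*((3 + w)*4) = 15*((3 + 5/2)*4) = 15*((11/2)*4) = 15*22 = 330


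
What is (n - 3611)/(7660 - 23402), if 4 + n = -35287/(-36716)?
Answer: 132693053/577983272 ≈ 0.22958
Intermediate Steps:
n = -111577/36716 (n = -4 - 35287/(-36716) = -4 - 35287*(-1/36716) = -4 + 35287/36716 = -111577/36716 ≈ -3.0389)
(n - 3611)/(7660 - 23402) = (-111577/36716 - 3611)/(7660 - 23402) = -132693053/36716/(-15742) = -132693053/36716*(-1/15742) = 132693053/577983272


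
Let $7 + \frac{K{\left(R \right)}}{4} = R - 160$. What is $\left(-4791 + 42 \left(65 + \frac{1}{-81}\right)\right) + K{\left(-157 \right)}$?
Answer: $- \frac{90653}{27} \approx -3357.5$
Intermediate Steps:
$K{\left(R \right)} = -668 + 4 R$ ($K{\left(R \right)} = -28 + 4 \left(R - 160\right) = -28 + 4 \left(-160 + R\right) = -28 + \left(-640 + 4 R\right) = -668 + 4 R$)
$\left(-4791 + 42 \left(65 + \frac{1}{-81}\right)\right) + K{\left(-157 \right)} = \left(-4791 + 42 \left(65 + \frac{1}{-81}\right)\right) + \left(-668 + 4 \left(-157\right)\right) = \left(-4791 + 42 \left(65 - \frac{1}{81}\right)\right) - 1296 = \left(-4791 + 42 \cdot \frac{5264}{81}\right) - 1296 = \left(-4791 + \frac{73696}{27}\right) - 1296 = - \frac{55661}{27} - 1296 = - \frac{90653}{27}$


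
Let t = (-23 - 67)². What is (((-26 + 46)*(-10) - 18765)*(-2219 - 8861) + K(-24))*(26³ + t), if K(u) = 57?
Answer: 5395355830732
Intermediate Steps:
t = 8100 (t = (-90)² = 8100)
(((-26 + 46)*(-10) - 18765)*(-2219 - 8861) + K(-24))*(26³ + t) = (((-26 + 46)*(-10) - 18765)*(-2219 - 8861) + 57)*(26³ + 8100) = ((20*(-10) - 18765)*(-11080) + 57)*(17576 + 8100) = ((-200 - 18765)*(-11080) + 57)*25676 = (-18965*(-11080) + 57)*25676 = (210132200 + 57)*25676 = 210132257*25676 = 5395355830732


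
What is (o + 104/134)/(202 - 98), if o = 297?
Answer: 19951/6968 ≈ 2.8632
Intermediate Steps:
(o + 104/134)/(202 - 98) = (297 + 104/134)/(202 - 98) = (297 + 104*(1/134))/104 = (297 + 52/67)*(1/104) = (19951/67)*(1/104) = 19951/6968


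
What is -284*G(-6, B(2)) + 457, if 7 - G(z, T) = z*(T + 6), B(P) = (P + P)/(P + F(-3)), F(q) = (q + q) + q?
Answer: -75469/7 ≈ -10781.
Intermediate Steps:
F(q) = 3*q (F(q) = 2*q + q = 3*q)
B(P) = 2*P/(-9 + P) (B(P) = (P + P)/(P + 3*(-3)) = (2*P)/(P - 9) = (2*P)/(-9 + P) = 2*P/(-9 + P))
G(z, T) = 7 - z*(6 + T) (G(z, T) = 7 - z*(T + 6) = 7 - z*(6 + T))
-284*G(-6, B(2)) + 457 = -284*(7 - 6*(-6) - 1*2*2/(-9 + 2)*(-6)) + 457 = -284*(7 + 36 - 1*2*2/(-7)*(-6)) + 457 = -284*(7 + 36 - 1*2*2*(-1/7)*(-6)) + 457 = -284*(7 + 36 - 1*(-4/7)*(-6)) + 457 = -284*(7 + 36 - 24/7) + 457 = -284*277/7 + 457 = -78668/7 + 457 = -75469/7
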